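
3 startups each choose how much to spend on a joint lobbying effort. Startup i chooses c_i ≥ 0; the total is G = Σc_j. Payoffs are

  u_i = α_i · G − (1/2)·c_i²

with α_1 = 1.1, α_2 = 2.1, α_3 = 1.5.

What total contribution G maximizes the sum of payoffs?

Planner FOC: ∂(Σu_j)/∂c_i = (Σα_j) − c_i = 0, so c_i^SO = Σα_j = 4.7 for every i; G^SO = 14.1.

14.1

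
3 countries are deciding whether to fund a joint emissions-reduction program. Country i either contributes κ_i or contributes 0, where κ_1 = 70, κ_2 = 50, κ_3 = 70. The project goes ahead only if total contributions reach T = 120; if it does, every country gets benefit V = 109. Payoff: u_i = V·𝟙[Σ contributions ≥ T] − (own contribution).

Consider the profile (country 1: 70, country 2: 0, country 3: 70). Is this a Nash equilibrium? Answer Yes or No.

Total = 140 ≥ 120: provided.
Country 1 (pledges 70, payoff 39): dropping to 0 → total 70, payoff 0. No gain.
Country 2 (pledges 0, payoff 109): pledging 50 → total 190, payoff 59. No gain.
Country 3 (pledges 70, payoff 39): dropping to 0 → total 70, payoff 0. No gain.

Yes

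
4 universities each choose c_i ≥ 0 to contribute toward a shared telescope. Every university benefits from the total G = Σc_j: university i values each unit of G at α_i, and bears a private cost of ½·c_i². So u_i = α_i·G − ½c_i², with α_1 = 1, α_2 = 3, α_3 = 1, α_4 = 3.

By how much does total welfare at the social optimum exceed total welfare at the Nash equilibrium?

74

University i's FOC: ∂u_i/∂c_i = α_i − c_i = 0, so c_i* = α_i.
NE contributions = (1, 3, 1, 3); G = 8.
W^NE = (Σα)·G − ½Σα_i² = 8² − ½·20 = 54.
Planner sets c_i = Σα_j = 8 for every i, so G^SO = 4·8 = 32.
W^SO = (Σα)·G^SO − ½·4·(Σα)² = (4/2)·8² = 128.
Deadweight loss = W^SO − W^NE = 74.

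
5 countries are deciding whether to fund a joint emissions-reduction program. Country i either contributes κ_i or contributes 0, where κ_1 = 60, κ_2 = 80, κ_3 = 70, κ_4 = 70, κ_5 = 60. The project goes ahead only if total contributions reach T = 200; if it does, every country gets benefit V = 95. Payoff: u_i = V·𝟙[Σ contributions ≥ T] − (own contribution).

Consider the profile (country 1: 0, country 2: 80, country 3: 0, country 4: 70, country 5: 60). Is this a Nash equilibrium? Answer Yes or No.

Total = 210 ≥ 200: provided.
Country 1 (pledges 0, payoff 95): pledging 60 → total 270, payoff 35. No gain.
Country 2 (pledges 80, payoff 15): dropping to 0 → total 130, payoff 0. No gain.
Country 3 (pledges 0, payoff 95): pledging 70 → total 280, payoff 25. No gain.
Country 4 (pledges 70, payoff 25): dropping to 0 → total 140, payoff 0. No gain.
Country 5 (pledges 60, payoff 35): dropping to 0 → total 150, payoff 0. No gain.

Yes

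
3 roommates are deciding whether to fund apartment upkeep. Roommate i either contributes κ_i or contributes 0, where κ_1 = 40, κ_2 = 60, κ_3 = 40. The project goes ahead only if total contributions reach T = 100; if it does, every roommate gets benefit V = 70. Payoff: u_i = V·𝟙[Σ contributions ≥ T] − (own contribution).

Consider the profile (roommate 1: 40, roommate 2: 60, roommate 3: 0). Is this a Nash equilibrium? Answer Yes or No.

Total = 100 ≥ 100: provided.
Roommate 1 (pledges 40, payoff 30): dropping to 0 → total 60, payoff 0. No gain.
Roommate 2 (pledges 60, payoff 10): dropping to 0 → total 40, payoff 0. No gain.
Roommate 3 (pledges 0, payoff 70): pledging 40 → total 140, payoff 30. No gain.

Yes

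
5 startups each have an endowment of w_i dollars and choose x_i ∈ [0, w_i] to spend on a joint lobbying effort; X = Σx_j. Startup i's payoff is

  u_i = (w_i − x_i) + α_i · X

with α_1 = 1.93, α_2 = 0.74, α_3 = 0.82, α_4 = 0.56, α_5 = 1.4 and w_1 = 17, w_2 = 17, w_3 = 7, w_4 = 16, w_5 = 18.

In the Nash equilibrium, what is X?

∂u_i/∂x_i = α_i − 1, so startup i contributes w_i if α_i > 1, else 0.
α_i > 1 for i ∈ {1, 5}; NE contributions (17, 0, 0, 0, 18), X = 35.

35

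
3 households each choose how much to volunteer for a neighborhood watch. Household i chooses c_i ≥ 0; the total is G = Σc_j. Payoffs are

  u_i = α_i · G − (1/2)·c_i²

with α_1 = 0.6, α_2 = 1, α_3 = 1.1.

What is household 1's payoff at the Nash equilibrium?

Household i's FOC: ∂u_i/∂c_i = α_i − c_i = 0, so c_i* = α_i.
NE contributions = (0.6, 1, 1.1); G = 2.7.
u_1 = α_1·G − ½·(c_1)² = 0.6·2.7 − ½·0.6² = 1.44.

1.44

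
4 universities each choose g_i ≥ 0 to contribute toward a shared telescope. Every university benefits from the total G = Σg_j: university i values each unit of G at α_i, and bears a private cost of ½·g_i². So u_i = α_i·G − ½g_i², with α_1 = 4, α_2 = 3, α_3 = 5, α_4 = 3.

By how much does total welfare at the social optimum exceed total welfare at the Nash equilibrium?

254.5

University i's FOC: ∂u_i/∂g_i = α_i − g_i = 0, so g_i* = α_i.
NE contributions = (4, 3, 5, 3); G = 15.
W^NE = (Σα)·G − ½Σα_i² = 15² − ½·59 = 195.5.
Planner sets g_i = Σα_j = 15 for every i, so G^SO = 4·15 = 60.
W^SO = (Σα)·G^SO − ½·4·(Σα)² = (4/2)·15² = 450.
Deadweight loss = W^SO − W^NE = 254.5.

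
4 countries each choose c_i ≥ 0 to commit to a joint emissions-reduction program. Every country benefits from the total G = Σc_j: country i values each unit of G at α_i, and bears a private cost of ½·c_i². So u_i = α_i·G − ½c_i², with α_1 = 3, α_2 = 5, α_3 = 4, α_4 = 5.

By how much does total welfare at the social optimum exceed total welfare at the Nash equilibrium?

326.5

Country i's FOC: ∂u_i/∂c_i = α_i − c_i = 0, so c_i* = α_i.
NE contributions = (3, 5, 4, 5); G = 17.
W^NE = (Σα)·G − ½Σα_i² = 17² − ½·75 = 251.5.
Planner sets c_i = Σα_j = 17 for every i, so G^SO = 4·17 = 68.
W^SO = (Σα)·G^SO − ½·4·(Σα)² = (4/2)·17² = 578.
Deadweight loss = W^SO − W^NE = 326.5.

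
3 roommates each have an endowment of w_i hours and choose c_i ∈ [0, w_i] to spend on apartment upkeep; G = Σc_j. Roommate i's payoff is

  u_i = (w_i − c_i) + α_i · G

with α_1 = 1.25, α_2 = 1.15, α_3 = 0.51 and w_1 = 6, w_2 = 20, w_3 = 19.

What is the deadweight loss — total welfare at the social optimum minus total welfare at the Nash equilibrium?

∂u_i/∂c_i = α_i − 1, so roommate i contributes w_i if α_i > 1, else 0.
α_i > 1 for i ∈ {1, 2}; NE contributions (6, 20, 0), G = 26.
W^NE = Σw_i − G^NE + (Σα_i)·G^NE = 45 + 1.91·26 = 94.66.
Planner: ∂(Σu_j)/∂c_i = Σα_j − 1 = 1.91 > 0, so everyone contributes w_i; G^SO = 45, W^SO = 45 + 1.91·45 = 130.95.
Deadweight loss = 36.29.

36.29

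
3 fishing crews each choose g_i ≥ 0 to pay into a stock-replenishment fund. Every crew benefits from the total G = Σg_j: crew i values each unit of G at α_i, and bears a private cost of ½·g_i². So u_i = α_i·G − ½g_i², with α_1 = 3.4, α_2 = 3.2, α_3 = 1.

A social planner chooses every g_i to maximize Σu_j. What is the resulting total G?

Planner FOC: ∂(Σu_j)/∂g_i = (Σα_j) − g_i = 0, so g_i^SO = Σα_j = 7.6 for every i; G^SO = 22.8.

22.8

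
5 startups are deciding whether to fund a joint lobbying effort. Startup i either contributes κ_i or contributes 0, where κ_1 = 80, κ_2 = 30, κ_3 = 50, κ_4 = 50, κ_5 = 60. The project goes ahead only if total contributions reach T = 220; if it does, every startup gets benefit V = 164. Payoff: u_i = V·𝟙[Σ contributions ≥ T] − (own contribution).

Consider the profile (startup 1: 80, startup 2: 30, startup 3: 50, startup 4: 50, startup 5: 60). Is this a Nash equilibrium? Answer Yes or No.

Total = 270 ≥ 220: provided.
Startup 1 (pledges 80, payoff 84): dropping to 0 → total 190, payoff 0. No gain.
Startup 2 (pledges 30, payoff 134): dropping to 0 → total 240, payoff 164. Profitable deviation.

No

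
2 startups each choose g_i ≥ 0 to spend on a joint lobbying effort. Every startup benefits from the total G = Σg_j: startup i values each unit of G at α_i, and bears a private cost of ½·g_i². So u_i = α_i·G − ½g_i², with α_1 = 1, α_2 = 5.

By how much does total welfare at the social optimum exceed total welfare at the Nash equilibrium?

13

Startup i's FOC: ∂u_i/∂g_i = α_i − g_i = 0, so g_i* = α_i.
NE contributions = (1, 5); G = 6.
W^NE = (Σα)·G − ½Σα_i² = 6² − ½·26 = 23.
Planner sets g_i = Σα_j = 6 for every i, so G^SO = 2·6 = 12.
W^SO = (Σα)·G^SO − ½·2·(Σα)² = (2/2)·6² = 36.
Deadweight loss = W^SO − W^NE = 13.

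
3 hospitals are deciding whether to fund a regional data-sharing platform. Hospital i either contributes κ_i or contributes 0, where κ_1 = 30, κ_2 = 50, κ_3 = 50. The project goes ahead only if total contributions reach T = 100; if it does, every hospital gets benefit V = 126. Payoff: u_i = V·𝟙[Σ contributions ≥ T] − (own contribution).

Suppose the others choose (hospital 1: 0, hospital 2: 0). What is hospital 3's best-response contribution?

0

Others' total = 0. Even contributing 50 gives 50 < 100: no benefit either way.
Best response: 0.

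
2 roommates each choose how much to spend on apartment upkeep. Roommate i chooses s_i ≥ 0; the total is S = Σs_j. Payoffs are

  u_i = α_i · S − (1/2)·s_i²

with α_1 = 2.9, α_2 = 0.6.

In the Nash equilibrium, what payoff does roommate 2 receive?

Roommate i's FOC: ∂u_i/∂s_i = α_i − s_i = 0, so s_i* = α_i.
NE contributions = (2.9, 0.6); S = 3.5.
u_2 = α_2·S − ½·(s_2)² = 0.6·3.5 − ½·0.6² = 1.92.

1.92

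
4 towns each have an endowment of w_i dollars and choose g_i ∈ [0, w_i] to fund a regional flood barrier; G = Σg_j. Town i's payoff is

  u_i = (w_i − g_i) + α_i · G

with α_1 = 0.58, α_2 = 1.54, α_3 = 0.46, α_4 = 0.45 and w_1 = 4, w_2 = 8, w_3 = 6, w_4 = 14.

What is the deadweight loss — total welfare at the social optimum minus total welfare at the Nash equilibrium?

∂u_i/∂g_i = α_i − 1, so town i contributes w_i if α_i > 1, else 0.
α_i > 1 for i ∈ {2}; NE contributions (0, 8, 0, 0), G = 8.
W^NE = Σw_i − G^NE + (Σα_i)·G^NE = 32 + 2.03·8 = 48.24.
Planner: ∂(Σu_j)/∂g_i = Σα_j − 1 = 2.03 > 0, so everyone contributes w_i; G^SO = 32, W^SO = 32 + 2.03·32 = 96.96.
Deadweight loss = 48.72.

48.72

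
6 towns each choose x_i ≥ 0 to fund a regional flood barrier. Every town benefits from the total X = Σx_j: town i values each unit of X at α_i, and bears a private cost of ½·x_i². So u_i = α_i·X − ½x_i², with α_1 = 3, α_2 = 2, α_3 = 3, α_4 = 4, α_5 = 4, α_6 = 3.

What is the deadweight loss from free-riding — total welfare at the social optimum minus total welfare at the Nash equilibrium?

753.5

Town i's FOC: ∂u_i/∂x_i = α_i − x_i = 0, so x_i* = α_i.
NE contributions = (3, 2, 3, 4, 4, 3); X = 19.
W^NE = (Σα)·X − ½Σα_i² = 19² − ½·63 = 329.5.
Planner sets x_i = Σα_j = 19 for every i, so X^SO = 6·19 = 114.
W^SO = (Σα)·X^SO − ½·6·(Σα)² = (6/2)·19² = 1083.
Deadweight loss = W^SO − W^NE = 753.5.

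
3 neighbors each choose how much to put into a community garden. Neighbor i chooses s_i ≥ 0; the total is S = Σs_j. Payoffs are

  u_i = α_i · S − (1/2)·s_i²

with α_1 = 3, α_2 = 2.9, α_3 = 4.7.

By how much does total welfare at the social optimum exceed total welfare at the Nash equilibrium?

Neighbor i's FOC: ∂u_i/∂s_i = α_i − s_i = 0, so s_i* = α_i.
NE contributions = (3, 2.9, 4.7); S = 10.6.
W^NE = (Σα)·S − ½Σα_i² = 10.6² − ½·39.5 = 92.61.
Planner sets s_i = Σα_j = 10.6 for every i, so S^SO = 3·10.6 = 31.8.
W^SO = (Σα)·S^SO − ½·3·(Σα)² = (3/2)·10.6² = 168.54.
Deadweight loss = W^SO − W^NE = 75.93.

75.93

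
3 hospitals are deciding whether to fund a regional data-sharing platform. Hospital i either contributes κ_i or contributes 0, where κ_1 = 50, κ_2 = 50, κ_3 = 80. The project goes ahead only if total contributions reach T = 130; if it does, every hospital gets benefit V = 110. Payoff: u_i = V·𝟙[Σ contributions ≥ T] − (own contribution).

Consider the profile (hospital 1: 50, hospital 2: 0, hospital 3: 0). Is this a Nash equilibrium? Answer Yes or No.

No

Total = 50 < 130: not provided.
Hospital 1 (pledges 50, payoff -50): dropping to 0 → total 0, payoff 0. Profitable deviation.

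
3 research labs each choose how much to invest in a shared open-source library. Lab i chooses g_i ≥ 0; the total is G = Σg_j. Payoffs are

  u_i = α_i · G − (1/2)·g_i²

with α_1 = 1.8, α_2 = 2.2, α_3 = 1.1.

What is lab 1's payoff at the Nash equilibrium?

7.56

Lab i's FOC: ∂u_i/∂g_i = α_i − g_i = 0, so g_i* = α_i.
NE contributions = (1.8, 2.2, 1.1); G = 5.1.
u_1 = α_1·G − ½·(g_1)² = 1.8·5.1 − ½·1.8² = 7.56.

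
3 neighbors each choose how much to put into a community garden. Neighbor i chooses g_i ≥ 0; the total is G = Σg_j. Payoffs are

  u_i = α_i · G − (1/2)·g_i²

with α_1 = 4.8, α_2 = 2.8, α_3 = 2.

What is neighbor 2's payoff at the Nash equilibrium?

22.96

Neighbor i's FOC: ∂u_i/∂g_i = α_i − g_i = 0, so g_i* = α_i.
NE contributions = (4.8, 2.8, 2); G = 9.6.
u_2 = α_2·G − ½·(g_2)² = 2.8·9.6 − ½·2.8² = 22.96.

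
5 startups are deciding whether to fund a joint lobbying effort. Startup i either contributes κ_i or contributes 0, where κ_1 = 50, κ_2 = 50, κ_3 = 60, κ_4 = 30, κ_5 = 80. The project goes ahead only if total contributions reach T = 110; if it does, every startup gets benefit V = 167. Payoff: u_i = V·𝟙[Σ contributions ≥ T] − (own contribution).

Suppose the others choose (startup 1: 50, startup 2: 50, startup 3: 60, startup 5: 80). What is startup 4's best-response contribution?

0

Others' total = 240 ≥ 110; contributing adds cost 30 for no extra benefit.
Best response: 0.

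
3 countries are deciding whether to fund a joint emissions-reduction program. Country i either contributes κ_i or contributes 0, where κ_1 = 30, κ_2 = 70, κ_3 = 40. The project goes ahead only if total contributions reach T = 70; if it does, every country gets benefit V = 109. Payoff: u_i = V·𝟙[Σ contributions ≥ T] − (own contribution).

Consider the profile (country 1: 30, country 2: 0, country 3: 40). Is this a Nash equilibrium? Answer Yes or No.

Total = 70 ≥ 70: provided.
Country 1 (pledges 30, payoff 79): dropping to 0 → total 40, payoff 0. No gain.
Country 2 (pledges 0, payoff 109): pledging 70 → total 140, payoff 39. No gain.
Country 3 (pledges 40, payoff 69): dropping to 0 → total 30, payoff 0. No gain.

Yes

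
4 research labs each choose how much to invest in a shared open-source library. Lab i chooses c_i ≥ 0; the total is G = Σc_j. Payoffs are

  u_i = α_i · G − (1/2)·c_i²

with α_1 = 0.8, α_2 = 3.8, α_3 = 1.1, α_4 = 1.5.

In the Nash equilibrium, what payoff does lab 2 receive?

20.14

Lab i's FOC: ∂u_i/∂c_i = α_i − c_i = 0, so c_i* = α_i.
NE contributions = (0.8, 3.8, 1.1, 1.5); G = 7.2.
u_2 = α_2·G − ½·(c_2)² = 3.8·7.2 − ½·3.8² = 20.14.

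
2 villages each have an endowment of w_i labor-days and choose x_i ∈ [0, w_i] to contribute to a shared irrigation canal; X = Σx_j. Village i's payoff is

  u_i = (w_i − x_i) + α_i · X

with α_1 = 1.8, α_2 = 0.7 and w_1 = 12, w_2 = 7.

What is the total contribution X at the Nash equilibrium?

12

∂u_i/∂x_i = α_i − 1, so village i contributes w_i if α_i > 1, else 0.
α_i > 1 for i ∈ {1}; NE contributions (12, 0), X = 12.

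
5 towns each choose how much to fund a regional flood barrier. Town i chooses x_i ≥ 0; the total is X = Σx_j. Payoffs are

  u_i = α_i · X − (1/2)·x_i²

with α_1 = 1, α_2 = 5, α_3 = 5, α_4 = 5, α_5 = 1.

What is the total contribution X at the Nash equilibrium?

17

Town i's FOC: ∂u_i/∂x_i = α_i − x_i = 0, so x_i* = α_i.
NE contributions = (1, 5, 5, 5, 1); X = 17.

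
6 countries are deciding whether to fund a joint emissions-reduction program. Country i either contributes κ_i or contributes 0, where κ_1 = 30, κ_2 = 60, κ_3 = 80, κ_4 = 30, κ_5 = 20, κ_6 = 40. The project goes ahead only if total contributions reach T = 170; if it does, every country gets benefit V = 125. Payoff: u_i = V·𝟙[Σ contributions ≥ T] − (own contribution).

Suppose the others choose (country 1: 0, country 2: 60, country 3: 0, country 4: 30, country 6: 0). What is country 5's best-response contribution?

0

Others' total = 90. Even contributing 20 gives 110 < 170: no benefit either way.
Best response: 0.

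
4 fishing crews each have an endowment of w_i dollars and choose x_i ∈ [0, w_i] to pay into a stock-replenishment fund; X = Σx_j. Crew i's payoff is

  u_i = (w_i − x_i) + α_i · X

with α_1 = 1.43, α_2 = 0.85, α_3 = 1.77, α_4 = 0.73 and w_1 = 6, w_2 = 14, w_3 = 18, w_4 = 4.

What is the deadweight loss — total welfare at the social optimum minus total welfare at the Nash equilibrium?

68.04

∂u_i/∂x_i = α_i − 1, so crew i contributes w_i if α_i > 1, else 0.
α_i > 1 for i ∈ {1, 3}; NE contributions (6, 0, 18, 0), X = 24.
W^NE = Σw_i − X^NE + (Σα_i)·X^NE = 42 + 3.78·24 = 132.72.
Planner: ∂(Σu_j)/∂x_i = Σα_j − 1 = 3.78 > 0, so everyone contributes w_i; X^SO = 42, W^SO = 42 + 3.78·42 = 200.76.
Deadweight loss = 68.04.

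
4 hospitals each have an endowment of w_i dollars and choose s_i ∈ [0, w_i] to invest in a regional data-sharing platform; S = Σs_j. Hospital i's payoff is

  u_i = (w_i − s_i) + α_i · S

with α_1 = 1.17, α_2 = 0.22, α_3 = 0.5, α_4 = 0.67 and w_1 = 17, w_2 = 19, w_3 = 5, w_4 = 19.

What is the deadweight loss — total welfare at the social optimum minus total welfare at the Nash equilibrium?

67.08

∂u_i/∂s_i = α_i − 1, so hospital i contributes w_i if α_i > 1, else 0.
α_i > 1 for i ∈ {1}; NE contributions (17, 0, 0, 0), S = 17.
W^NE = Σw_i − S^NE + (Σα_i)·S^NE = 60 + 1.56·17 = 86.52.
Planner: ∂(Σu_j)/∂s_i = Σα_j − 1 = 1.56 > 0, so everyone contributes w_i; S^SO = 60, W^SO = 60 + 1.56·60 = 153.6.
Deadweight loss = 67.08.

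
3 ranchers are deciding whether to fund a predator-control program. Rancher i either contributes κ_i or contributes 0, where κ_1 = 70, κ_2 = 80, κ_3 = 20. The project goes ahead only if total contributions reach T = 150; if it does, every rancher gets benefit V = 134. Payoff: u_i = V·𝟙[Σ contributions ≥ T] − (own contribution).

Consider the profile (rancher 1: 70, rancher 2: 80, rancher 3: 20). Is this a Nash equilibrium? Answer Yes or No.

Total = 170 ≥ 150: provided.
Rancher 1 (pledges 70, payoff 64): dropping to 0 → total 100, payoff 0. No gain.
Rancher 2 (pledges 80, payoff 54): dropping to 0 → total 90, payoff 0. No gain.
Rancher 3 (pledges 20, payoff 114): dropping to 0 → total 150, payoff 134. Profitable deviation.

No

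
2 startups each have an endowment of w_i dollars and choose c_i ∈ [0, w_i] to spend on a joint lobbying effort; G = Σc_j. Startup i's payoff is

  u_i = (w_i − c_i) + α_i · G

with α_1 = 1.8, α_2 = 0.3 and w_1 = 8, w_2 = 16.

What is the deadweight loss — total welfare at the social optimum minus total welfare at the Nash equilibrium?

∂u_i/∂c_i = α_i − 1, so startup i contributes w_i if α_i > 1, else 0.
α_i > 1 for i ∈ {1}; NE contributions (8, 0), G = 8.
W^NE = Σw_i − G^NE + (Σα_i)·G^NE = 24 + 1.1·8 = 32.8.
Planner: ∂(Σu_j)/∂c_i = Σα_j − 1 = 1.1 > 0, so everyone contributes w_i; G^SO = 24, W^SO = 24 + 1.1·24 = 50.4.
Deadweight loss = 17.6.

17.6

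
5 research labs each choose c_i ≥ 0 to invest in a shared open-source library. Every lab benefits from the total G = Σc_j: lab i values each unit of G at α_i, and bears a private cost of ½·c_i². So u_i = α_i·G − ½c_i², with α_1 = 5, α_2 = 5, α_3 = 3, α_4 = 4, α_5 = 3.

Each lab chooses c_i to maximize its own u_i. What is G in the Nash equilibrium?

Lab i's FOC: ∂u_i/∂c_i = α_i − c_i = 0, so c_i* = α_i.
NE contributions = (5, 5, 3, 4, 3); G = 20.

20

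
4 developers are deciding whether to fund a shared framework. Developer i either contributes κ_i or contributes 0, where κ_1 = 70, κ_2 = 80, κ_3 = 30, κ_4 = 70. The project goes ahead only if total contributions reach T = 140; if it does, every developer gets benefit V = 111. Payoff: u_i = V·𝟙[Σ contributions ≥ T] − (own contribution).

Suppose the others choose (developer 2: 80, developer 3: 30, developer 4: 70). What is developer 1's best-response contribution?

0

Others' total = 180 ≥ 140; contributing adds cost 70 for no extra benefit.
Best response: 0.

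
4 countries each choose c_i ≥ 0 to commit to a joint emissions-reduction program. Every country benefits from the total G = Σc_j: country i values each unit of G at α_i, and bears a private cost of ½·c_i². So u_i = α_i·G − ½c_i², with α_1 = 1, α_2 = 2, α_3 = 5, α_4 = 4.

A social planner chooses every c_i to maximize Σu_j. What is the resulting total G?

48

Planner FOC: ∂(Σu_j)/∂c_i = (Σα_j) − c_i = 0, so c_i^SO = Σα_j = 12 for every i; G^SO = 48.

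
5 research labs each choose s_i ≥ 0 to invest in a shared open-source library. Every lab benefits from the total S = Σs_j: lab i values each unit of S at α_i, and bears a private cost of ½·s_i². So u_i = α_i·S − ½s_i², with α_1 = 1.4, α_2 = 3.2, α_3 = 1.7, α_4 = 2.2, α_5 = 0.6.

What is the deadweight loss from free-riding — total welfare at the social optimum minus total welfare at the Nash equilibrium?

Lab i's FOC: ∂u_i/∂s_i = α_i − s_i = 0, so s_i* = α_i.
NE contributions = (1.4, 3.2, 1.7, 2.2, 0.6); S = 9.1.
W^NE = (Σα)·S − ½Σα_i² = 9.1² − ½·20.29 = 72.665.
Planner sets s_i = Σα_j = 9.1 for every i, so S^SO = 5·9.1 = 45.5.
W^SO = (Σα)·S^SO − ½·5·(Σα)² = (5/2)·9.1² = 207.025.
Deadweight loss = W^SO − W^NE = 134.36.

134.36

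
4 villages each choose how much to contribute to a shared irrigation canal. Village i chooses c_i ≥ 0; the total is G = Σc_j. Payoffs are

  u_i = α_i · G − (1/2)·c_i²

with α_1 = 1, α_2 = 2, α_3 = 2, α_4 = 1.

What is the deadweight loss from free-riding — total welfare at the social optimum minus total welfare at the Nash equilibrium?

41

Village i's FOC: ∂u_i/∂c_i = α_i − c_i = 0, so c_i* = α_i.
NE contributions = (1, 2, 2, 1); G = 6.
W^NE = (Σα)·G − ½Σα_i² = 6² − ½·10 = 31.
Planner sets c_i = Σα_j = 6 for every i, so G^SO = 4·6 = 24.
W^SO = (Σα)·G^SO − ½·4·(Σα)² = (4/2)·6² = 72.
Deadweight loss = W^SO − W^NE = 41.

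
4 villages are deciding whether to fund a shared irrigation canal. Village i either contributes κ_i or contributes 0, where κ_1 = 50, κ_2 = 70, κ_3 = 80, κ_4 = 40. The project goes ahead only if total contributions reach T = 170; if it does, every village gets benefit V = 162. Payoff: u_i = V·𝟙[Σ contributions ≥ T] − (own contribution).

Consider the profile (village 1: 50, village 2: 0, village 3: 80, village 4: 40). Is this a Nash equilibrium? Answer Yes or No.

Yes

Total = 170 ≥ 170: provided.
Village 1 (pledges 50, payoff 112): dropping to 0 → total 120, payoff 0. No gain.
Village 2 (pledges 0, payoff 162): pledging 70 → total 240, payoff 92. No gain.
Village 3 (pledges 80, payoff 82): dropping to 0 → total 90, payoff 0. No gain.
Village 4 (pledges 40, payoff 122): dropping to 0 → total 130, payoff 0. No gain.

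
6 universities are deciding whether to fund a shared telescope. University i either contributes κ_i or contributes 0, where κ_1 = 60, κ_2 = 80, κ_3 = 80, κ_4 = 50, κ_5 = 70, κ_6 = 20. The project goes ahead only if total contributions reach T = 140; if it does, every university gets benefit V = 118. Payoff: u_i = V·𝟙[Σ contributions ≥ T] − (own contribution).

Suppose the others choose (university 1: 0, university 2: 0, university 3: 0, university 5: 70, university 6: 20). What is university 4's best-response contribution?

50

Others' total = 90. Contributing 50 brings total to 140 ≥ 140: gain V − κ_4 = 68.
Best response: 50.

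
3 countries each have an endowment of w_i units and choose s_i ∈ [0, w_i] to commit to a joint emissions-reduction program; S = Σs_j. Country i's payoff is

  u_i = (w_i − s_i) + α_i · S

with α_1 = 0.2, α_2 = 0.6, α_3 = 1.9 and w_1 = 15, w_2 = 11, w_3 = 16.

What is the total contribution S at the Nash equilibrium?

∂u_i/∂s_i = α_i − 1, so country i contributes w_i if α_i > 1, else 0.
α_i > 1 for i ∈ {3}; NE contributions (0, 0, 16), S = 16.

16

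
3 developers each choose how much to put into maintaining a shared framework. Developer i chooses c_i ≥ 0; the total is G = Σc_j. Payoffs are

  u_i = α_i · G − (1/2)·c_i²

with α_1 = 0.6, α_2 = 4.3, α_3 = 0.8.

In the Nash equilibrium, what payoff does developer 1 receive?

Developer i's FOC: ∂u_i/∂c_i = α_i − c_i = 0, so c_i* = α_i.
NE contributions = (0.6, 4.3, 0.8); G = 5.7.
u_1 = α_1·G − ½·(c_1)² = 0.6·5.7 − ½·0.6² = 3.24.

3.24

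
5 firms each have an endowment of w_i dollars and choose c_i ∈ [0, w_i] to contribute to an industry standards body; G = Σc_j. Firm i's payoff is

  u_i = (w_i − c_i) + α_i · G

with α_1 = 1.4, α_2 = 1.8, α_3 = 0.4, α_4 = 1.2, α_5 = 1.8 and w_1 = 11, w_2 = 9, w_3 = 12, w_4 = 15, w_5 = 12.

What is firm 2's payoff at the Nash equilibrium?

∂u_i/∂c_i = α_i − 1, so firm i contributes w_i if α_i > 1, else 0.
α_i > 1 for i ∈ {1, 2, 4, 5}; NE contributions (11, 9, 0, 15, 12), G = 47.
u_2 = (9 − 9) + 1.8·47 = 84.6.

84.6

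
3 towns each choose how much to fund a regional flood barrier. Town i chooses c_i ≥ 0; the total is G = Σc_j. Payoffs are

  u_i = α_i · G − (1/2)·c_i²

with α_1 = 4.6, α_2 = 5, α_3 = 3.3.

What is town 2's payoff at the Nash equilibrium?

52

Town i's FOC: ∂u_i/∂c_i = α_i − c_i = 0, so c_i* = α_i.
NE contributions = (4.6, 5, 3.3); G = 12.9.
u_2 = α_2·G − ½·(c_2)² = 5·12.9 − ½·5² = 52.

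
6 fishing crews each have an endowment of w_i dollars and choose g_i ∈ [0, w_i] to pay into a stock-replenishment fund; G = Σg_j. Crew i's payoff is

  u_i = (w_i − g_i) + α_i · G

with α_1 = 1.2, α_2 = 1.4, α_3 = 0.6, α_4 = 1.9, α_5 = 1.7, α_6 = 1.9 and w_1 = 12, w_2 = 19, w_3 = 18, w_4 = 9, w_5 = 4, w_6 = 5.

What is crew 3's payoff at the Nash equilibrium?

∂u_i/∂g_i = α_i − 1, so crew i contributes w_i if α_i > 1, else 0.
α_i > 1 for i ∈ {1, 2, 4, 5, 6}; NE contributions (12, 19, 0, 9, 4, 5), G = 49.
u_3 = (18 − 0) + 0.6·49 = 47.4.

47.4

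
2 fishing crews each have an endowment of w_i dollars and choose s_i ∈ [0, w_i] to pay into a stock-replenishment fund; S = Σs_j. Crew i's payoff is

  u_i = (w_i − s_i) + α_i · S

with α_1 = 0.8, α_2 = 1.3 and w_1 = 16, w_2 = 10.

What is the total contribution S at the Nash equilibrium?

∂u_i/∂s_i = α_i − 1, so crew i contributes w_i if α_i > 1, else 0.
α_i > 1 for i ∈ {2}; NE contributions (0, 10), S = 10.

10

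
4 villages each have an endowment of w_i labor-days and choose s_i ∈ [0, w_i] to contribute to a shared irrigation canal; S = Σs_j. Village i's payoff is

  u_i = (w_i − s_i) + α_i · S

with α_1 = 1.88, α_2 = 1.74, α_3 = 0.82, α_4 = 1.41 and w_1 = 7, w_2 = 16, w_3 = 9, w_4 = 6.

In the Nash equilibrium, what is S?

∂u_i/∂s_i = α_i − 1, so village i contributes w_i if α_i > 1, else 0.
α_i > 1 for i ∈ {1, 2, 4}; NE contributions (7, 16, 0, 6), S = 29.

29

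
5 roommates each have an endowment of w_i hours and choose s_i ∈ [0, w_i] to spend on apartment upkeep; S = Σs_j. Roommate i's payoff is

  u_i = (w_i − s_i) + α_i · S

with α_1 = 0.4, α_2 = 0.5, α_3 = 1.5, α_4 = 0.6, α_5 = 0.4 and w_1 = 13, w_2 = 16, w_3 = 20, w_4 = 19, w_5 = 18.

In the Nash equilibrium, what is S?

∂u_i/∂s_i = α_i − 1, so roommate i contributes w_i if α_i > 1, else 0.
α_i > 1 for i ∈ {3}; NE contributions (0, 0, 20, 0, 0), S = 20.

20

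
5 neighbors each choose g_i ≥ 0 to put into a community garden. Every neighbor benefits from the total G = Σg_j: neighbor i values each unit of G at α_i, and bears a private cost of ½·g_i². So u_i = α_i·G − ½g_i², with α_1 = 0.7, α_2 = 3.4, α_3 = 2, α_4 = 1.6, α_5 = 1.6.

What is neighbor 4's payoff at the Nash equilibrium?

13.6

Neighbor i's FOC: ∂u_i/∂g_i = α_i − g_i = 0, so g_i* = α_i.
NE contributions = (0.7, 3.4, 2, 1.6, 1.6); G = 9.3.
u_4 = α_4·G − ½·(g_4)² = 1.6·9.3 − ½·1.6² = 13.6.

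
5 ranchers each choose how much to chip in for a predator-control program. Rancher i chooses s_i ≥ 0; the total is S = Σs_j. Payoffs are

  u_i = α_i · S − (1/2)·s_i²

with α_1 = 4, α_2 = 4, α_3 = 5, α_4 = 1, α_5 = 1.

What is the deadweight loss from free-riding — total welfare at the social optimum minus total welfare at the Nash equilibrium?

367

Rancher i's FOC: ∂u_i/∂s_i = α_i − s_i = 0, so s_i* = α_i.
NE contributions = (4, 4, 5, 1, 1); S = 15.
W^NE = (Σα)·S − ½Σα_i² = 15² − ½·59 = 195.5.
Planner sets s_i = Σα_j = 15 for every i, so S^SO = 5·15 = 75.
W^SO = (Σα)·S^SO − ½·5·(Σα)² = (5/2)·15² = 562.5.
Deadweight loss = W^SO − W^NE = 367.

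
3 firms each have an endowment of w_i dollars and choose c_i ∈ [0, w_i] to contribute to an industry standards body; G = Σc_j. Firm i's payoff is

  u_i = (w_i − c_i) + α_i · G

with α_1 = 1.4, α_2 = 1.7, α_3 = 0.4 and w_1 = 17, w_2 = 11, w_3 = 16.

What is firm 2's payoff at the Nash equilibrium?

47.6

∂u_i/∂c_i = α_i − 1, so firm i contributes w_i if α_i > 1, else 0.
α_i > 1 for i ∈ {1, 2}; NE contributions (17, 11, 0), G = 28.
u_2 = (11 − 11) + 1.7·28 = 47.6.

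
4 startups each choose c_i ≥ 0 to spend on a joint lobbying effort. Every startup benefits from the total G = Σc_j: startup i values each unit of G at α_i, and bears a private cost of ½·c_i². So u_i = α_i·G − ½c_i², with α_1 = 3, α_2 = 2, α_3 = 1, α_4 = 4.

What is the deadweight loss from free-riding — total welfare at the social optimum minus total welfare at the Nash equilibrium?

115

Startup i's FOC: ∂u_i/∂c_i = α_i − c_i = 0, so c_i* = α_i.
NE contributions = (3, 2, 1, 4); G = 10.
W^NE = (Σα)·G − ½Σα_i² = 10² − ½·30 = 85.
Planner sets c_i = Σα_j = 10 for every i, so G^SO = 4·10 = 40.
W^SO = (Σα)·G^SO − ½·4·(Σα)² = (4/2)·10² = 200.
Deadweight loss = W^SO − W^NE = 115.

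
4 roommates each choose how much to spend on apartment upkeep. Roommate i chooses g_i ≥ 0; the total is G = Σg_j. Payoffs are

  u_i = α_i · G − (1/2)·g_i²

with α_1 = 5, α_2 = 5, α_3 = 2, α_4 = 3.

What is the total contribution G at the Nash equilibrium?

Roommate i's FOC: ∂u_i/∂g_i = α_i − g_i = 0, so g_i* = α_i.
NE contributions = (5, 5, 2, 3); G = 15.

15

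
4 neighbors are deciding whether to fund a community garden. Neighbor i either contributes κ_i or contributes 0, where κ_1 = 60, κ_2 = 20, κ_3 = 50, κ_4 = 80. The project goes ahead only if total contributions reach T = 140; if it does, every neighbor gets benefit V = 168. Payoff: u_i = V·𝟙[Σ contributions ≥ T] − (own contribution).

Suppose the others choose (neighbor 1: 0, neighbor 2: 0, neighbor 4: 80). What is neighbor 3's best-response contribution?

0

Others' total = 80. Even contributing 50 gives 130 < 140: no benefit either way.
Best response: 0.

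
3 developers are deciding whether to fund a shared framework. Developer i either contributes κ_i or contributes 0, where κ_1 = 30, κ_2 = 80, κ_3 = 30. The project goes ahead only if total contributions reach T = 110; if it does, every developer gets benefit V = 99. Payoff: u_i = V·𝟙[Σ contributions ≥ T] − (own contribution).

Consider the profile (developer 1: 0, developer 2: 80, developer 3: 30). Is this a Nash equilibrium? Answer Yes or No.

Total = 110 ≥ 110: provided.
Developer 1 (pledges 0, payoff 99): pledging 30 → total 140, payoff 69. No gain.
Developer 2 (pledges 80, payoff 19): dropping to 0 → total 30, payoff 0. No gain.
Developer 3 (pledges 30, payoff 69): dropping to 0 → total 80, payoff 0. No gain.

Yes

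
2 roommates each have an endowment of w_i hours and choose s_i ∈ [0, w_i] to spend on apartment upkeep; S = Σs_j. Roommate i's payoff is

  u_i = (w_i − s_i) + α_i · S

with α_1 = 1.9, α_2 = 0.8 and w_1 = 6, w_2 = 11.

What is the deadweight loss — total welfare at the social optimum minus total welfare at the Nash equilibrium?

∂u_i/∂s_i = α_i − 1, so roommate i contributes w_i if α_i > 1, else 0.
α_i > 1 for i ∈ {1}; NE contributions (6, 0), S = 6.
W^NE = Σw_i − S^NE + (Σα_i)·S^NE = 17 + 1.7·6 = 27.2.
Planner: ∂(Σu_j)/∂s_i = Σα_j − 1 = 1.7 > 0, so everyone contributes w_i; S^SO = 17, W^SO = 17 + 1.7·17 = 45.9.
Deadweight loss = 18.7.

18.7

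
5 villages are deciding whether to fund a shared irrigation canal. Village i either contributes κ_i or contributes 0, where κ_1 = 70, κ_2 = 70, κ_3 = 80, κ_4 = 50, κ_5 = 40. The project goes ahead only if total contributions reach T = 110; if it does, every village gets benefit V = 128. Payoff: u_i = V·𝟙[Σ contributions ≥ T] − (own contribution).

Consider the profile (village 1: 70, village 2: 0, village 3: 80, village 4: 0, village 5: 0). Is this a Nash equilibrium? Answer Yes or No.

Total = 150 ≥ 110: provided.
Village 1 (pledges 70, payoff 58): dropping to 0 → total 80, payoff 0. No gain.
Village 2 (pledges 0, payoff 128): pledging 70 → total 220, payoff 58. No gain.
Village 3 (pledges 80, payoff 48): dropping to 0 → total 70, payoff 0. No gain.
Village 4 (pledges 0, payoff 128): pledging 50 → total 200, payoff 78. No gain.
Village 5 (pledges 0, payoff 128): pledging 40 → total 190, payoff 88. No gain.

Yes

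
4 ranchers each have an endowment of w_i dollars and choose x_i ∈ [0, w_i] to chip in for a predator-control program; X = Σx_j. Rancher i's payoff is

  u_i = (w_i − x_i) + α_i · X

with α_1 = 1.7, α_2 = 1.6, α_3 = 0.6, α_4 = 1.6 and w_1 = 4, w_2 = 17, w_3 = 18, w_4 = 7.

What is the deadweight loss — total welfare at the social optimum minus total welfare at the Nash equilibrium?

∂u_i/∂x_i = α_i − 1, so rancher i contributes w_i if α_i > 1, else 0.
α_i > 1 for i ∈ {1, 2, 4}; NE contributions (4, 17, 0, 7), X = 28.
W^NE = Σw_i − X^NE + (Σα_i)·X^NE = 46 + 4.5·28 = 172.
Planner: ∂(Σu_j)/∂x_i = Σα_j − 1 = 4.5 > 0, so everyone contributes w_i; X^SO = 46, W^SO = 46 + 4.5·46 = 253.
Deadweight loss = 81.

81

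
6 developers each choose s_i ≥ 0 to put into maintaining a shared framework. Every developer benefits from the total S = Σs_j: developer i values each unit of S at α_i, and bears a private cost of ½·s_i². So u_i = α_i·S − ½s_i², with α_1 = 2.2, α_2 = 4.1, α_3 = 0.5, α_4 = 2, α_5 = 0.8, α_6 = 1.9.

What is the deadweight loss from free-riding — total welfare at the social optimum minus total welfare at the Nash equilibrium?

279.575

Developer i's FOC: ∂u_i/∂s_i = α_i − s_i = 0, so s_i* = α_i.
NE contributions = (2.2, 4.1, 0.5, 2, 0.8, 1.9); S = 11.5.
W^NE = (Σα)·S − ½Σα_i² = 11.5² − ½·30.15 = 117.175.
Planner sets s_i = Σα_j = 11.5 for every i, so S^SO = 6·11.5 = 69.
W^SO = (Σα)·S^SO − ½·6·(Σα)² = (6/2)·11.5² = 396.75.
Deadweight loss = W^SO − W^NE = 279.575.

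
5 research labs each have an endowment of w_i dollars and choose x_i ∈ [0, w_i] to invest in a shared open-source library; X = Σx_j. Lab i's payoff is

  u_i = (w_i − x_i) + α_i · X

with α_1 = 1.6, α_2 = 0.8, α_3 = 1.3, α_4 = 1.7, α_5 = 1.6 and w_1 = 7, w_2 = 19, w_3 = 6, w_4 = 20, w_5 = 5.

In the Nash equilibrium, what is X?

38

∂u_i/∂x_i = α_i − 1, so lab i contributes w_i if α_i > 1, else 0.
α_i > 1 for i ∈ {1, 3, 4, 5}; NE contributions (7, 0, 6, 20, 5), X = 38.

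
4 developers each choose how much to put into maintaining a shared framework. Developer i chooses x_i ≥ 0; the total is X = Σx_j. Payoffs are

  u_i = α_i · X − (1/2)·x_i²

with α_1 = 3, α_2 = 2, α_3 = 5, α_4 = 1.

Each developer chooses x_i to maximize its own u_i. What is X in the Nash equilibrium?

Developer i's FOC: ∂u_i/∂x_i = α_i − x_i = 0, so x_i* = α_i.
NE contributions = (3, 2, 5, 1); X = 11.

11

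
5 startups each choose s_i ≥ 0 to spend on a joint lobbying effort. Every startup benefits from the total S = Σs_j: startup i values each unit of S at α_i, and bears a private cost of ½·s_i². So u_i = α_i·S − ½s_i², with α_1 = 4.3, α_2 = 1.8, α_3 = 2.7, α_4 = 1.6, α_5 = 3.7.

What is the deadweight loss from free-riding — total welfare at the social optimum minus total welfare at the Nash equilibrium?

320.85

Startup i's FOC: ∂u_i/∂s_i = α_i − s_i = 0, so s_i* = α_i.
NE contributions = (4.3, 1.8, 2.7, 1.6, 3.7); S = 14.1.
W^NE = (Σα)·S − ½Σα_i² = 14.1² − ½·45.27 = 176.175.
Planner sets s_i = Σα_j = 14.1 for every i, so S^SO = 5·14.1 = 70.5.
W^SO = (Σα)·S^SO − ½·5·(Σα)² = (5/2)·14.1² = 497.025.
Deadweight loss = W^SO − W^NE = 320.85.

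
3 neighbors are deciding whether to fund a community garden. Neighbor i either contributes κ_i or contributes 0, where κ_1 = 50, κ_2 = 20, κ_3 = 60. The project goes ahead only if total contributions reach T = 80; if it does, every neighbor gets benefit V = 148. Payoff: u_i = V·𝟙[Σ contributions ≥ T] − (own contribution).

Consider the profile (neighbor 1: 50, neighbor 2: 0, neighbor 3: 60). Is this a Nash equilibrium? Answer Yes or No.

Yes

Total = 110 ≥ 80: provided.
Neighbor 1 (pledges 50, payoff 98): dropping to 0 → total 60, payoff 0. No gain.
Neighbor 2 (pledges 0, payoff 148): pledging 20 → total 130, payoff 128. No gain.
Neighbor 3 (pledges 60, payoff 88): dropping to 0 → total 50, payoff 0. No gain.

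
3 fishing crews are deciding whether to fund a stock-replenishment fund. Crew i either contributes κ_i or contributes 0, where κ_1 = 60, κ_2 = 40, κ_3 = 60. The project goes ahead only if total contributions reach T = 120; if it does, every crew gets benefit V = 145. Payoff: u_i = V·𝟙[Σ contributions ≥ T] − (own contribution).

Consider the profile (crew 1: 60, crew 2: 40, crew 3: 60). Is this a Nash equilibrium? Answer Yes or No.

Total = 160 ≥ 120: provided.
Crew 1 (pledges 60, payoff 85): dropping to 0 → total 100, payoff 0. No gain.
Crew 2 (pledges 40, payoff 105): dropping to 0 → total 120, payoff 145. Profitable deviation.

No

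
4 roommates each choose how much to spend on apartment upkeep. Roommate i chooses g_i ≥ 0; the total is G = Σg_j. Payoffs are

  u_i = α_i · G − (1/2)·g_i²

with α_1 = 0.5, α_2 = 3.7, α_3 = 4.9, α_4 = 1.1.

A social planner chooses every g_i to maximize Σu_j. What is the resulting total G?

40.8

Planner FOC: ∂(Σu_j)/∂g_i = (Σα_j) − g_i = 0, so g_i^SO = Σα_j = 10.2 for every i; G^SO = 40.8.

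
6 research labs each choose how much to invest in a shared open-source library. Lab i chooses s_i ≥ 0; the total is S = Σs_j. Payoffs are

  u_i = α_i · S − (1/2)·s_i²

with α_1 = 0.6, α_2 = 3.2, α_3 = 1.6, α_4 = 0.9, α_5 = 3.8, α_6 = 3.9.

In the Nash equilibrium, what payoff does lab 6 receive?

46.995

Lab i's FOC: ∂u_i/∂s_i = α_i − s_i = 0, so s_i* = α_i.
NE contributions = (0.6, 3.2, 1.6, 0.9, 3.8, 3.9); S = 14.
u_6 = α_6·S − ½·(s_6)² = 3.9·14 − ½·3.9² = 46.995.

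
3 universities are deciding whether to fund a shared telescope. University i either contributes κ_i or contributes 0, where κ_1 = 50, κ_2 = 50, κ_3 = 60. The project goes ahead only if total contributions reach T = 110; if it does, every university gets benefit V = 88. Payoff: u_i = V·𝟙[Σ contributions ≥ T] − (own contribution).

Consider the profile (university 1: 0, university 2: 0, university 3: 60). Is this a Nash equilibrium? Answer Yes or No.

Total = 60 < 110: not provided.
University 1 (pledges 0, payoff 0): pledging 50 → total 110, payoff 38. Profitable deviation.

No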